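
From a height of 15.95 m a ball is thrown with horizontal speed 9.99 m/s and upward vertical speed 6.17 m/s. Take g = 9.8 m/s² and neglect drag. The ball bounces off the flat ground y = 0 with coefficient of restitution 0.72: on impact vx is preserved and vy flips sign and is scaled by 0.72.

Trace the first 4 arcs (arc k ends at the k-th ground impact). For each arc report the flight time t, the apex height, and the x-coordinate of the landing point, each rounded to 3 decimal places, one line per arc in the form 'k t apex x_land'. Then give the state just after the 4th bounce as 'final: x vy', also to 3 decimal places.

Arc 1: start y=15.950, vy=6.170 → t=2.540, apex=17.892, x_land=25.379, impact vy=-18.727
  bounce: vy ← 0.72·18.727 = 13.483
Arc 2: start y=0.000, vy=13.483 → t=2.752, apex=9.275, x_land=52.869, impact vy=-13.483
  bounce: vy ← 0.72·13.483 = 9.708
Arc 3: start y=0.000, vy=9.708 → t=1.981, apex=4.808, x_land=72.661, impact vy=-9.708
  bounce: vy ← 0.72·9.708 = 6.990
Arc 4: start y=0.000, vy=6.990 → t=1.426, apex=2.493, x_land=86.911, impact vy=-6.990
  bounce: vy ← 0.72·6.990 = 5.033

1 2.540 17.892 25.379
2 2.752 9.275 52.869
3 1.981 4.808 72.661
4 1.426 2.493 86.911
final: 86.911 5.033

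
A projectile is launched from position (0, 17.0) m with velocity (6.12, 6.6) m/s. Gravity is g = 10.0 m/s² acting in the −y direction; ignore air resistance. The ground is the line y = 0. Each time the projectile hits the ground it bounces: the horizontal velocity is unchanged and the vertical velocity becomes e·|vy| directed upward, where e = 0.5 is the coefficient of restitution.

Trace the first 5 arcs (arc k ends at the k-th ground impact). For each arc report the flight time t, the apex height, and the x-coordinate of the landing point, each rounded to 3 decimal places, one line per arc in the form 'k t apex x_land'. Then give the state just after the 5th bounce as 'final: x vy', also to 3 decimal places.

Arc 1: start y=17.000, vy=6.600 → t=2.618, apex=19.178, x_land=16.025, impact vy=-19.585
  bounce: vy ← 0.5·19.585 = 9.792
Arc 2: start y=0.000, vy=9.792 → t=1.958, apex=4.795, x_land=28.011, impact vy=-9.792
  bounce: vy ← 0.5·9.792 = 4.896
Arc 3: start y=0.000, vy=4.896 → t=0.979, apex=1.199, x_land=34.004, impact vy=-4.896
  bounce: vy ← 0.5·4.896 = 2.448
Arc 4: start y=0.000, vy=2.448 → t=0.490, apex=0.300, x_land=37.000, impact vy=-2.448
  bounce: vy ← 0.5·2.448 = 1.224
Arc 5: start y=0.000, vy=1.224 → t=0.245, apex=0.075, x_land=38.498, impact vy=-1.224
  bounce: vy ← 0.5·1.224 = 0.612

1 2.618 19.178 16.025
2 1.958 4.795 28.011
3 0.979 1.199 34.004
4 0.490 0.300 37.000
5 0.245 0.075 38.498
final: 38.498 0.612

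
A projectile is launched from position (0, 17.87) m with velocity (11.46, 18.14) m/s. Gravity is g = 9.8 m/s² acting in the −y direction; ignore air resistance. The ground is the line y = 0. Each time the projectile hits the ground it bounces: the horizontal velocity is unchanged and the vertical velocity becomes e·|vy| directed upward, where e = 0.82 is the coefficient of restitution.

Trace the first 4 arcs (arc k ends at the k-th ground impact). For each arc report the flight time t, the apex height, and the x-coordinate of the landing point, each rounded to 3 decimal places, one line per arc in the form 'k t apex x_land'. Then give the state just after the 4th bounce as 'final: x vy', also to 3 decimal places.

1 4.511 34.659 51.691
2 4.362 23.305 101.676
3 3.577 15.670 142.663
4 2.933 10.536 176.273
final: 176.273 11.784

Arc 1: start y=17.870, vy=18.140 → t=4.511, apex=34.659, x_land=51.691, impact vy=-26.064
  bounce: vy ← 0.82·26.064 = 21.372
Arc 2: start y=0.000, vy=21.372 → t=4.362, apex=23.305, x_land=101.676, impact vy=-21.372
  bounce: vy ← 0.82·21.372 = 17.525
Arc 3: start y=0.000, vy=17.525 → t=3.577, apex=15.670, x_land=142.663, impact vy=-17.525
  bounce: vy ← 0.82·17.525 = 14.371
Arc 4: start y=0.000, vy=14.371 → t=2.933, apex=10.536, x_land=176.273, impact vy=-14.371
  bounce: vy ← 0.82·14.371 = 11.784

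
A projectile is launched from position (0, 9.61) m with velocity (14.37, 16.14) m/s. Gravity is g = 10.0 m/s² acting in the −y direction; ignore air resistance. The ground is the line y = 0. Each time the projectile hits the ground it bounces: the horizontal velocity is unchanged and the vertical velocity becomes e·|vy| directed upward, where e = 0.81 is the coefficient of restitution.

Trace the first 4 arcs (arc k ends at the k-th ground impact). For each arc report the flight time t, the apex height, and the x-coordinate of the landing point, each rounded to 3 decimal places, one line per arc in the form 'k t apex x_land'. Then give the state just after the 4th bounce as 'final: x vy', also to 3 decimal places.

Arc 1: start y=9.610, vy=16.140 → t=3.742, apex=22.635, x_land=53.768, impact vy=-21.277
  bounce: vy ← 0.81·21.277 = 17.234
Arc 2: start y=0.000, vy=17.234 → t=3.447, apex=14.851, x_land=103.299, impact vy=-17.234
  bounce: vy ← 0.81·17.234 = 13.960
Arc 3: start y=0.000, vy=13.960 → t=2.792, apex=9.744, x_land=143.419, impact vy=-13.960
  bounce: vy ← 0.81·13.960 = 11.307
Arc 4: start y=0.000, vy=11.307 → t=2.261, apex=6.393, x_land=175.916, impact vy=-11.307
  bounce: vy ← 0.81·11.307 = 9.159

1 3.742 22.635 53.768
2 3.447 14.851 103.299
3 2.792 9.744 143.419
4 2.261 6.393 175.916
final: 175.916 9.159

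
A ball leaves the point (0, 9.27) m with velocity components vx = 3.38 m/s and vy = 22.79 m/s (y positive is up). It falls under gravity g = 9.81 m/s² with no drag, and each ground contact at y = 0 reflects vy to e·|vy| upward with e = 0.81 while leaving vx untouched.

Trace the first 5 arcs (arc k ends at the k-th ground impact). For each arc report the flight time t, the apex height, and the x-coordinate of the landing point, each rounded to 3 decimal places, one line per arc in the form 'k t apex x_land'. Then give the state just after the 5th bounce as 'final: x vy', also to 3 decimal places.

1 5.023 35.742 16.976
2 4.373 23.450 31.757
3 3.542 15.386 43.730
4 2.869 10.095 53.428
5 2.324 6.623 61.283
final: 61.283 9.233

Arc 1: start y=9.270, vy=22.790 → t=5.023, apex=35.742, x_land=16.976, impact vy=-26.481
  bounce: vy ← 0.81·26.481 = 21.450
Arc 2: start y=0.000, vy=21.450 → t=4.373, apex=23.450, x_land=31.757, impact vy=-21.450
  bounce: vy ← 0.81·21.450 = 17.374
Arc 3: start y=0.000, vy=17.374 → t=3.542, apex=15.386, x_land=43.730, impact vy=-17.374
  bounce: vy ← 0.81·17.374 = 14.073
Arc 4: start y=0.000, vy=14.073 → t=2.869, apex=10.095, x_land=53.428, impact vy=-14.073
  bounce: vy ← 0.81·14.073 = 11.399
Arc 5: start y=0.000, vy=11.399 → t=2.324, apex=6.623, x_land=61.283, impact vy=-11.399
  bounce: vy ← 0.81·11.399 = 9.233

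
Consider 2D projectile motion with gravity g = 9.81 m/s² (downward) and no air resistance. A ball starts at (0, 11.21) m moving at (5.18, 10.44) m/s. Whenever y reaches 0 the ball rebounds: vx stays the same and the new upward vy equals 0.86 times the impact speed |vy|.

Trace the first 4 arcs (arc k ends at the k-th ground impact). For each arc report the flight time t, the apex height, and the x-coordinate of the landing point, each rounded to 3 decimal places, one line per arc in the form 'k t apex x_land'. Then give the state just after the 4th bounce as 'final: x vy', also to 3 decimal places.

Arc 1: start y=11.210, vy=10.440 → t=2.913, apex=16.765, x_land=15.089, impact vy=-18.137
  bounce: vy ← 0.86·18.137 = 15.597
Arc 2: start y=0.000, vy=15.597 → t=3.180, apex=12.400, x_land=31.561, impact vy=-15.597
  bounce: vy ← 0.86·15.597 = 13.414
Arc 3: start y=0.000, vy=13.414 → t=2.735, apex=9.171, x_land=45.727, impact vy=-13.414
  bounce: vy ← 0.86·13.414 = 11.536
Arc 4: start y=0.000, vy=11.536 → t=2.352, apex=6.783, x_land=57.910, impact vy=-11.536
  bounce: vy ← 0.86·11.536 = 9.921

1 2.913 16.765 15.089
2 3.180 12.400 31.561
3 2.735 9.171 45.727
4 2.352 6.783 57.910
final: 57.910 9.921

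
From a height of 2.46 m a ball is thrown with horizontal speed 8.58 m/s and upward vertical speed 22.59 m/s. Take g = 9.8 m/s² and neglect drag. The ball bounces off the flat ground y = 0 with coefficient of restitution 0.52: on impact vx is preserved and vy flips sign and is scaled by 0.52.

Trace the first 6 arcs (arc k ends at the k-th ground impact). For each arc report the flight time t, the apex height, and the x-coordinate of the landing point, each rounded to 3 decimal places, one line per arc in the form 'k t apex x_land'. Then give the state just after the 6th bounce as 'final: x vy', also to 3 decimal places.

1 4.717 28.496 40.469
2 2.508 7.705 61.987
3 1.304 2.084 73.177
4 0.678 0.563 78.996
5 0.353 0.152 82.022
6 0.183 0.041 83.595
final: 83.595 0.467

Arc 1: start y=2.460, vy=22.590 → t=4.717, apex=28.496, x_land=40.469, impact vy=-23.633
  bounce: vy ← 0.52·23.633 = 12.289
Arc 2: start y=0.000, vy=12.289 → t=2.508, apex=7.705, x_land=61.987, impact vy=-12.289
  bounce: vy ← 0.52·12.289 = 6.390
Arc 3: start y=0.000, vy=6.390 → t=1.304, apex=2.084, x_land=73.177, impact vy=-6.390
  bounce: vy ← 0.52·6.390 = 3.323
Arc 4: start y=0.000, vy=3.323 → t=0.678, apex=0.563, x_land=78.996, impact vy=-3.323
  bounce: vy ← 0.52·3.323 = 1.728
Arc 5: start y=0.000, vy=1.728 → t=0.353, apex=0.152, x_land=82.022, impact vy=-1.728
  bounce: vy ← 0.52·1.728 = 0.899
Arc 6: start y=0.000, vy=0.899 → t=0.183, apex=0.041, x_land=83.595, impact vy=-0.899
  bounce: vy ← 0.52·0.899 = 0.467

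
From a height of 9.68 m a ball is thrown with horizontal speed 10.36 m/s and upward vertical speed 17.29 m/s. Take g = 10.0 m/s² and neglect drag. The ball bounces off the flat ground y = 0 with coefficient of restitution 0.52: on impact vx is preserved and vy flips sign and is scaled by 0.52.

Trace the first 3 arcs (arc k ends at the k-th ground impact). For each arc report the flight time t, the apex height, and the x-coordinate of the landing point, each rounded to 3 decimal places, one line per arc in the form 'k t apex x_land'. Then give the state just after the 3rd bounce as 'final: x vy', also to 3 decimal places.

Arc 1: start y=9.680, vy=17.290 → t=3.948, apex=24.627, x_land=40.905, impact vy=-22.193
  bounce: vy ← 0.52·22.193 = 11.541
Arc 2: start y=0.000, vy=11.541 → t=2.308, apex=6.659, x_land=64.817, impact vy=-11.541
  bounce: vy ← 0.52·11.541 = 6.001
Arc 3: start y=0.000, vy=6.001 → t=1.200, apex=1.801, x_land=77.251, impact vy=-6.001
  bounce: vy ← 0.52·6.001 = 3.121

1 3.948 24.627 40.905
2 2.308 6.659 64.817
3 1.200 1.801 77.251
final: 77.251 3.121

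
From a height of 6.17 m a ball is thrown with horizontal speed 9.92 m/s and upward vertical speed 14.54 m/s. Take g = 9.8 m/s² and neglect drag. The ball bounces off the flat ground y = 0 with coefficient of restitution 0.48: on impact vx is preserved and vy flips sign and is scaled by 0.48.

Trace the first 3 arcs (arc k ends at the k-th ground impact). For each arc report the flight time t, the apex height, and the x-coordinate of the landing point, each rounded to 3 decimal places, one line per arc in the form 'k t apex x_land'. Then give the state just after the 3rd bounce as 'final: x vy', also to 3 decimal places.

1 3.344 16.956 33.172
2 1.786 3.907 50.887
3 0.857 0.900 59.390
final: 59.390 2.016

Arc 1: start y=6.170, vy=14.540 → t=3.344, apex=16.956, x_land=33.172, impact vy=-18.230
  bounce: vy ← 0.48·18.230 = 8.751
Arc 2: start y=0.000, vy=8.751 → t=1.786, apex=3.907, x_land=50.887, impact vy=-8.751
  bounce: vy ← 0.48·8.751 = 4.200
Arc 3: start y=0.000, vy=4.200 → t=0.857, apex=0.900, x_land=59.390, impact vy=-4.200
  bounce: vy ← 0.48·4.200 = 2.016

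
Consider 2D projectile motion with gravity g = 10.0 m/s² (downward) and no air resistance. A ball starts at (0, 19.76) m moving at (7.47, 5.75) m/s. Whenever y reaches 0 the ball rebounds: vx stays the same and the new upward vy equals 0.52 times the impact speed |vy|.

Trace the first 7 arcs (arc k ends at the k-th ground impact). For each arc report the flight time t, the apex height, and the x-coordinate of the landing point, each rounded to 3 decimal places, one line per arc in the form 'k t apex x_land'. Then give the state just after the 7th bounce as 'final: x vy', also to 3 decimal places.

1 2.644 21.413 19.754
2 2.152 5.790 35.831
3 1.119 1.566 44.191
4 0.582 0.423 48.539
5 0.303 0.114 50.799
6 0.157 0.031 51.975
7 0.082 0.008 52.586
final: 52.586 0.213

Arc 1: start y=19.760, vy=5.750 → t=2.644, apex=21.413, x_land=19.754, impact vy=-20.695
  bounce: vy ← 0.52·20.695 = 10.761
Arc 2: start y=0.000, vy=10.761 → t=2.152, apex=5.790, x_land=35.831, impact vy=-10.761
  bounce: vy ← 0.52·10.761 = 5.596
Arc 3: start y=0.000, vy=5.596 → t=1.119, apex=1.566, x_land=44.191, impact vy=-5.596
  bounce: vy ← 0.52·5.596 = 2.910
Arc 4: start y=0.000, vy=2.910 → t=0.582, apex=0.423, x_land=48.539, impact vy=-2.910
  bounce: vy ← 0.52·2.910 = 1.513
Arc 5: start y=0.000, vy=1.513 → t=0.303, apex=0.114, x_land=50.799, impact vy=-1.513
  bounce: vy ← 0.52·1.513 = 0.787
Arc 6: start y=0.000, vy=0.787 → t=0.157, apex=0.031, x_land=51.975, impact vy=-0.787
  bounce: vy ← 0.52·0.787 = 0.409
Arc 7: start y=0.000, vy=0.409 → t=0.082, apex=0.008, x_land=52.586, impact vy=-0.409
  bounce: vy ← 0.52·0.409 = 0.213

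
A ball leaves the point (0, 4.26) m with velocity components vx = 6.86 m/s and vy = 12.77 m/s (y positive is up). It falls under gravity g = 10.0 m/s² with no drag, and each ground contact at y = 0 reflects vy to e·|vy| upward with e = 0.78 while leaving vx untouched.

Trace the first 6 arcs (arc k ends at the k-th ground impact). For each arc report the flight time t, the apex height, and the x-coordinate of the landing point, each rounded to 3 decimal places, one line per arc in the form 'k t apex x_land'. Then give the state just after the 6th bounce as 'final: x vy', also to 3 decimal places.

1 2.853 12.414 19.569
2 2.458 7.552 36.431
3 1.917 4.595 49.584
4 1.495 2.796 59.843
5 1.166 1.701 67.845
6 0.910 1.035 74.086
final: 74.086 3.548

Arc 1: start y=4.260, vy=12.770 → t=2.853, apex=12.414, x_land=19.569, impact vy=-15.757
  bounce: vy ← 0.78·15.757 = 12.290
Arc 2: start y=0.000, vy=12.290 → t=2.458, apex=7.552, x_land=36.431, impact vy=-12.290
  bounce: vy ← 0.78·12.290 = 9.586
Arc 3: start y=0.000, vy=9.586 → t=1.917, apex=4.595, x_land=49.584, impact vy=-9.586
  bounce: vy ← 0.78·9.586 = 7.477
Arc 4: start y=0.000, vy=7.477 → t=1.495, apex=2.796, x_land=59.843, impact vy=-7.477
  bounce: vy ← 0.78·7.477 = 5.832
Arc 5: start y=0.000, vy=5.832 → t=1.166, apex=1.701, x_land=67.845, impact vy=-5.832
  bounce: vy ← 0.78·5.832 = 4.549
Arc 6: start y=0.000, vy=4.549 → t=0.910, apex=1.035, x_land=74.086, impact vy=-4.549
  bounce: vy ← 0.78·4.549 = 3.548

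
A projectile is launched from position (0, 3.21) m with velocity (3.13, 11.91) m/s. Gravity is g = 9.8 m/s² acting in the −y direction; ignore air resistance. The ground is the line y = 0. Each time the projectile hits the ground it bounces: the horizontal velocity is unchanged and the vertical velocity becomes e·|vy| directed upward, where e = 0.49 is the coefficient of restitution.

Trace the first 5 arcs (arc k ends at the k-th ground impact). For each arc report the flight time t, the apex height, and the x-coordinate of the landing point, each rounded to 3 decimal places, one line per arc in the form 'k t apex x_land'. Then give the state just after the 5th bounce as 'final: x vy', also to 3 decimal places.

1 2.675 10.447 8.374
2 1.431 2.508 12.853
3 0.701 0.602 15.048
4 0.344 0.145 16.123
5 0.168 0.035 16.650
final: 16.650 0.404

Arc 1: start y=3.210, vy=11.910 → t=2.675, apex=10.447, x_land=8.374, impact vy=-14.310
  bounce: vy ← 0.49·14.310 = 7.012
Arc 2: start y=0.000, vy=7.012 → t=1.431, apex=2.508, x_land=12.853, impact vy=-7.012
  bounce: vy ← 0.49·7.012 = 3.436
Arc 3: start y=0.000, vy=3.436 → t=0.701, apex=0.602, x_land=15.048, impact vy=-3.436
  bounce: vy ← 0.49·3.436 = 1.684
Arc 4: start y=0.000, vy=1.684 → t=0.344, apex=0.145, x_land=16.123, impact vy=-1.684
  bounce: vy ← 0.49·1.684 = 0.825
Arc 5: start y=0.000, vy=0.825 → t=0.168, apex=0.035, x_land=16.650, impact vy=-0.825
  bounce: vy ← 0.49·0.825 = 0.404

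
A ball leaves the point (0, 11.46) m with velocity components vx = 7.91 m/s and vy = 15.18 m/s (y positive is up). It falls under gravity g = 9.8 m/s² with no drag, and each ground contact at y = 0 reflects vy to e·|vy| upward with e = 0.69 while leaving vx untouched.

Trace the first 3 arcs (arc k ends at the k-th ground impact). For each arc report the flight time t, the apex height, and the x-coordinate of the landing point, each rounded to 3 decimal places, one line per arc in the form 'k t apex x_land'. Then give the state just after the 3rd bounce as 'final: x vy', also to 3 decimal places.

Arc 1: start y=11.460, vy=15.180 → t=3.726, apex=23.217, x_land=29.470, impact vy=-21.332
  bounce: vy ← 0.69·21.332 = 14.719
Arc 2: start y=0.000, vy=14.719 → t=3.004, apex=11.053, x_land=53.231, impact vy=-14.719
  bounce: vy ← 0.69·14.719 = 10.156
Arc 3: start y=0.000, vy=10.156 → t=2.073, apex=5.263, x_land=69.626, impact vy=-10.156
  bounce: vy ← 0.69·10.156 = 7.008

1 3.726 23.217 29.470
2 3.004 11.053 53.231
3 2.073 5.263 69.626
final: 69.626 7.008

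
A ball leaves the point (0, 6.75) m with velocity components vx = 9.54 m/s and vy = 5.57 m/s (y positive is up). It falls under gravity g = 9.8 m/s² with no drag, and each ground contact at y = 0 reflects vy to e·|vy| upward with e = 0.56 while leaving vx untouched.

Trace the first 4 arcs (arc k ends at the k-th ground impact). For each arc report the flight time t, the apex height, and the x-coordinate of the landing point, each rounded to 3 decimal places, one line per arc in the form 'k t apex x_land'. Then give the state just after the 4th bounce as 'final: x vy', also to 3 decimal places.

Arc 1: start y=6.750, vy=5.570 → t=1.872, apex=8.333, x_land=17.863, impact vy=-12.780
  bounce: vy ← 0.56·12.780 = 7.157
Arc 2: start y=0.000, vy=7.157 → t=1.461, apex=2.613, x_land=31.797, impact vy=-7.157
  bounce: vy ← 0.56·7.157 = 4.008
Arc 3: start y=0.000, vy=4.008 → t=0.818, apex=0.819, x_land=39.600, impact vy=-4.008
  bounce: vy ← 0.56·4.008 = 2.244
Arc 4: start y=0.000, vy=2.244 → t=0.458, apex=0.257, x_land=43.969, impact vy=-2.244
  bounce: vy ← 0.56·2.244 = 1.257

1 1.872 8.333 17.863
2 1.461 2.613 31.797
3 0.818 0.819 39.600
4 0.458 0.257 43.969
final: 43.969 1.257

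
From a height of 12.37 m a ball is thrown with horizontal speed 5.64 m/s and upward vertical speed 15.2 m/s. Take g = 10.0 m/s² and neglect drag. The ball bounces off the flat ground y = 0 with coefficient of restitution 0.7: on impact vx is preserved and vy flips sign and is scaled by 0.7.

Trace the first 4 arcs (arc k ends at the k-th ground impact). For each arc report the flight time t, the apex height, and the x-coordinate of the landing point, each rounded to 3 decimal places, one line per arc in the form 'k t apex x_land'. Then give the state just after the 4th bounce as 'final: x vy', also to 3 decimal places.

1 3.707 23.922 20.909
2 3.062 11.722 38.180
3 2.144 5.744 50.270
4 1.501 2.814 58.733
final: 58.733 5.252

Arc 1: start y=12.370, vy=15.200 → t=3.707, apex=23.922, x_land=20.909, impact vy=-21.873
  bounce: vy ← 0.7·21.873 = 15.311
Arc 2: start y=0.000, vy=15.311 → t=3.062, apex=11.722, x_land=38.180, impact vy=-15.311
  bounce: vy ← 0.7·15.311 = 10.718
Arc 3: start y=0.000, vy=10.718 → t=2.144, apex=5.744, x_land=50.270, impact vy=-10.718
  bounce: vy ← 0.7·10.718 = 7.503
Arc 4: start y=0.000, vy=7.503 → t=1.501, apex=2.814, x_land=58.733, impact vy=-7.503
  bounce: vy ← 0.7·7.503 = 5.252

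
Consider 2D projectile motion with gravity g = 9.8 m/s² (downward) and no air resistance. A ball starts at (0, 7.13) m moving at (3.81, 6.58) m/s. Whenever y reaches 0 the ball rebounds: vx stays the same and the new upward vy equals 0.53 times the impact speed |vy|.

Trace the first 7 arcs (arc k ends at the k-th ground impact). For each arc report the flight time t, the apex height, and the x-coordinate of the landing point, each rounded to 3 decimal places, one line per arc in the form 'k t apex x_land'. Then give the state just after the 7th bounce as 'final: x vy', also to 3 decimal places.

1 2.052 9.339 7.818
2 1.463 2.623 13.394
3 0.776 0.737 16.349
4 0.411 0.207 17.915
5 0.218 0.058 18.745
6 0.115 0.016 19.185
7 0.061 0.005 19.418
final: 19.418 0.159

Arc 1: start y=7.130, vy=6.580 → t=2.052, apex=9.339, x_land=7.818, impact vy=-13.529
  bounce: vy ← 0.53·13.529 = 7.171
Arc 2: start y=0.000, vy=7.171 → t=1.463, apex=2.623, x_land=13.394, impact vy=-7.171
  bounce: vy ← 0.53·7.171 = 3.800
Arc 3: start y=0.000, vy=3.800 → t=0.776, apex=0.737, x_land=16.349, impact vy=-3.800
  bounce: vy ← 0.53·3.800 = 2.014
Arc 4: start y=0.000, vy=2.014 → t=0.411, apex=0.207, x_land=17.915, impact vy=-2.014
  bounce: vy ← 0.53·2.014 = 1.068
Arc 5: start y=0.000, vy=1.068 → t=0.218, apex=0.058, x_land=18.745, impact vy=-1.068
  bounce: vy ← 0.53·1.068 = 0.566
Arc 6: start y=0.000, vy=0.566 → t=0.115, apex=0.016, x_land=19.185, impact vy=-0.566
  bounce: vy ← 0.53·0.566 = 0.300
Arc 7: start y=0.000, vy=0.300 → t=0.061, apex=0.005, x_land=19.418, impact vy=-0.300
  bounce: vy ← 0.53·0.300 = 0.159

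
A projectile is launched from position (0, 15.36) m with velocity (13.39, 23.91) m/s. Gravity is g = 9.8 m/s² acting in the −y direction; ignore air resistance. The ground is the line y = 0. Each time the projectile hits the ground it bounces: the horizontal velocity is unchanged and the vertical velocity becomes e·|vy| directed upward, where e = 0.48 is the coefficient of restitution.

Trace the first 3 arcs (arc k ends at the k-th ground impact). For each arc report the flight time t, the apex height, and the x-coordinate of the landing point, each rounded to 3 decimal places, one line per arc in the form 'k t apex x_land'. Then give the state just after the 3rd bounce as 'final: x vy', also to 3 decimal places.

1 5.454 44.528 73.033
2 2.894 10.259 111.783
3 1.389 2.364 130.383
final: 130.383 3.267

Arc 1: start y=15.360, vy=23.910 → t=5.454, apex=44.528, x_land=73.033, impact vy=-29.542
  bounce: vy ← 0.48·29.542 = 14.180
Arc 2: start y=0.000, vy=14.180 → t=2.894, apex=10.259, x_land=111.783, impact vy=-14.180
  bounce: vy ← 0.48·14.180 = 6.807
Arc 3: start y=0.000, vy=6.807 → t=1.389, apex=2.364, x_land=130.383, impact vy=-6.807
  bounce: vy ← 0.48·6.807 = 3.267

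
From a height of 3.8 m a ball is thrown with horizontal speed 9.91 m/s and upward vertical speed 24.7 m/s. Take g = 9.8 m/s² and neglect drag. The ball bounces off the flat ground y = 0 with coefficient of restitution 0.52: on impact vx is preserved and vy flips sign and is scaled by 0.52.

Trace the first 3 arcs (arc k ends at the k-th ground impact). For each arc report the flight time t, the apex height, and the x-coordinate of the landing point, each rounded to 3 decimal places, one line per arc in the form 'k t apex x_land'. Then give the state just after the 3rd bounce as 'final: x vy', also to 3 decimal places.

1 5.190 34.927 51.435
2 2.777 9.444 78.952
3 1.444 2.554 93.260
final: 93.260 3.679

Arc 1: start y=3.800, vy=24.700 → t=5.190, apex=34.927, x_land=51.435, impact vy=-26.164
  bounce: vy ← 0.52·26.164 = 13.605
Arc 2: start y=0.000, vy=13.605 → t=2.777, apex=9.444, x_land=78.952, impact vy=-13.605
  bounce: vy ← 0.52·13.605 = 7.075
Arc 3: start y=0.000, vy=7.075 → t=1.444, apex=2.554, x_land=93.260, impact vy=-7.075
  bounce: vy ← 0.52·7.075 = 3.679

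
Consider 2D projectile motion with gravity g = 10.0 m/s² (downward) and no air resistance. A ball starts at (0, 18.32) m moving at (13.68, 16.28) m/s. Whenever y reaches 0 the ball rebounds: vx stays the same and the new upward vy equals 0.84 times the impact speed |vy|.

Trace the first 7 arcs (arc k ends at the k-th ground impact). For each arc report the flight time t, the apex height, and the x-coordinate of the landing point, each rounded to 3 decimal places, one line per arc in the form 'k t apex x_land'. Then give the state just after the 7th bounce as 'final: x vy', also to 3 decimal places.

Arc 1: start y=18.320, vy=16.280 → t=4.141, apex=31.572, x_land=56.647, impact vy=-25.128
  bounce: vy ← 0.84·25.128 = 21.108
Arc 2: start y=0.000, vy=21.108 → t=4.222, apex=22.277, x_land=114.398, impact vy=-21.108
  bounce: vy ← 0.84·21.108 = 17.731
Arc 3: start y=0.000, vy=17.731 → t=3.546, apex=15.719, x_land=162.909, impact vy=-17.731
  bounce: vy ← 0.84·17.731 = 14.894
Arc 4: start y=0.000, vy=14.894 → t=2.979, apex=11.091, x_land=203.658, impact vy=-14.894
  bounce: vy ← 0.84·14.894 = 12.511
Arc 5: start y=0.000, vy=12.511 → t=2.502, apex=7.826, x_land=237.888, impact vy=-12.511
  bounce: vy ← 0.84·12.511 = 10.509
Arc 6: start y=0.000, vy=10.509 → t=2.102, apex=5.522, x_land=266.640, impact vy=-10.509
  bounce: vy ← 0.84·10.509 = 8.828
Arc 7: start y=0.000, vy=8.828 → t=1.766, apex=3.896, x_land=290.792, impact vy=-8.828
  bounce: vy ← 0.84·8.828 = 7.415

1 4.141 31.572 56.647
2 4.222 22.277 114.398
3 3.546 15.719 162.909
4 2.979 11.091 203.658
5 2.502 7.826 237.888
6 2.102 5.522 266.640
7 1.766 3.896 290.792
final: 290.792 7.415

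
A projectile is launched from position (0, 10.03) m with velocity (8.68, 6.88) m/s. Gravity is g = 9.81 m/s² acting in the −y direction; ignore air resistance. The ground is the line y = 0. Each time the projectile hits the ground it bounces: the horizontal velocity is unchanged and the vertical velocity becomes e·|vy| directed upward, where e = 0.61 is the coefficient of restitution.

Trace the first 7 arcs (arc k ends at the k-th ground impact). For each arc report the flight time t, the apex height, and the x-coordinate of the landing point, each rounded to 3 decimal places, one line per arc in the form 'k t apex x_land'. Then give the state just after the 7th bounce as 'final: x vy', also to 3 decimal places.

1 2.294 12.443 19.912
2 1.943 4.630 36.778
3 1.185 1.723 47.067
4 0.723 0.641 53.342
5 0.441 0.239 57.171
6 0.269 0.089 59.506
7 0.164 0.033 60.931
final: 60.931 0.491

Arc 1: start y=10.030, vy=6.880 → t=2.294, apex=12.443, x_land=19.912, impact vy=-15.624
  bounce: vy ← 0.61·15.624 = 9.531
Arc 2: start y=0.000, vy=9.531 → t=1.943, apex=4.630, x_land=36.778, impact vy=-9.531
  bounce: vy ← 0.61·9.531 = 5.814
Arc 3: start y=0.000, vy=5.814 → t=1.185, apex=1.723, x_land=47.067, impact vy=-5.814
  bounce: vy ← 0.61·5.814 = 3.546
Arc 4: start y=0.000, vy=3.546 → t=0.723, apex=0.641, x_land=53.342, impact vy=-3.546
  bounce: vy ← 0.61·3.546 = 2.163
Arc 5: start y=0.000, vy=2.163 → t=0.441, apex=0.239, x_land=57.171, impact vy=-2.163
  bounce: vy ← 0.61·2.163 = 1.320
Arc 6: start y=0.000, vy=1.320 → t=0.269, apex=0.089, x_land=59.506, impact vy=-1.320
  bounce: vy ← 0.61·1.320 = 0.805
Arc 7: start y=0.000, vy=0.805 → t=0.164, apex=0.033, x_land=60.931, impact vy=-0.805
  bounce: vy ← 0.61·0.805 = 0.491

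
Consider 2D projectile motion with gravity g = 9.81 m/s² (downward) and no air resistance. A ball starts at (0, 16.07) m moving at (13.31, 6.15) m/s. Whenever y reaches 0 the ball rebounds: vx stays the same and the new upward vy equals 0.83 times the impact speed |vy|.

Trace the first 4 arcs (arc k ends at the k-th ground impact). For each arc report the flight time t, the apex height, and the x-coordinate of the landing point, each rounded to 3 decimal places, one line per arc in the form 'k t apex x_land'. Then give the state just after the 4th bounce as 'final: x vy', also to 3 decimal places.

Arc 1: start y=16.070, vy=6.150 → t=2.542, apex=17.998, x_land=33.840, impact vy=-18.791
  bounce: vy ← 0.83·18.791 = 15.597
Arc 2: start y=0.000, vy=15.597 → t=3.180, apex=12.399, x_land=76.163, impact vy=-15.597
  bounce: vy ← 0.83·15.597 = 12.945
Arc 3: start y=0.000, vy=12.945 → t=2.639, apex=8.541, x_land=111.291, impact vy=-12.945
  bounce: vy ← 0.83·12.945 = 10.745
Arc 4: start y=0.000, vy=10.745 → t=2.191, apex=5.884, x_land=140.447, impact vy=-10.745
  bounce: vy ← 0.83·10.745 = 8.918

1 2.542 17.998 33.840
2 3.180 12.399 76.163
3 2.639 8.541 111.291
4 2.191 5.884 140.447
final: 140.447 8.918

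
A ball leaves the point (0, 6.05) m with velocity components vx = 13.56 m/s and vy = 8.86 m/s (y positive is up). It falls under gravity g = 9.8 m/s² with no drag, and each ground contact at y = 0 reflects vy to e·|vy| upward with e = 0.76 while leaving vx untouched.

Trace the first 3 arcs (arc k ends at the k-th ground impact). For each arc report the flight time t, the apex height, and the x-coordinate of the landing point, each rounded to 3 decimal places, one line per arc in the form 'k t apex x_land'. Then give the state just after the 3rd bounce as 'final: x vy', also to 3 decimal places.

Arc 1: start y=6.050, vy=8.860 → t=2.337, apex=10.055, x_land=31.684, impact vy=-14.039
  bounce: vy ← 0.76·14.039 = 10.669
Arc 2: start y=0.000, vy=10.669 → t=2.177, apex=5.808, x_land=61.210, impact vy=-10.669
  bounce: vy ← 0.76·10.669 = 8.109
Arc 3: start y=0.000, vy=8.109 → t=1.655, apex=3.355, x_land=83.649, impact vy=-8.109
  bounce: vy ← 0.76·8.109 = 6.163

1 2.337 10.055 31.684
2 2.177 5.808 61.210
3 1.655 3.355 83.649
final: 83.649 6.163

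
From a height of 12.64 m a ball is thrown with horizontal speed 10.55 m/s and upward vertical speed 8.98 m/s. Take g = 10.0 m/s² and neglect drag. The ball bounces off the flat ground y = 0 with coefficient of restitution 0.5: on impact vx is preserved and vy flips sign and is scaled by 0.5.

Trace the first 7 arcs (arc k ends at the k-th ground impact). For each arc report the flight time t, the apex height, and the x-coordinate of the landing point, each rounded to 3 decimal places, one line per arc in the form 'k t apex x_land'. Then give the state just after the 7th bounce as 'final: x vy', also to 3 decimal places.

Arc 1: start y=12.640, vy=8.980 → t=2.724, apex=16.672, x_land=28.739, impact vy=-18.260
  bounce: vy ← 0.5·18.260 = 9.130
Arc 2: start y=0.000, vy=9.130 → t=1.826, apex=4.168, x_land=48.003, impact vy=-9.130
  bounce: vy ← 0.5·9.130 = 4.565
Arc 3: start y=0.000, vy=4.565 → t=0.913, apex=1.042, x_land=57.636, impact vy=-4.565
  bounce: vy ← 0.5·4.565 = 2.283
Arc 4: start y=0.000, vy=2.283 → t=0.457, apex=0.261, x_land=62.452, impact vy=-2.283
  bounce: vy ← 0.5·2.283 = 1.141
Arc 5: start y=0.000, vy=1.141 → t=0.228, apex=0.065, x_land=64.860, impact vy=-1.141
  bounce: vy ← 0.5·1.141 = 0.571
Arc 6: start y=0.000, vy=0.571 → t=0.114, apex=0.016, x_land=66.064, impact vy=-0.571
  bounce: vy ← 0.5·0.571 = 0.285
Arc 7: start y=0.000, vy=0.285 → t=0.057, apex=0.004, x_land=66.666, impact vy=-0.285
  bounce: vy ← 0.5·0.285 = 0.143

1 2.724 16.672 28.739
2 1.826 4.168 48.003
3 0.913 1.042 57.636
4 0.457 0.261 62.452
5 0.228 0.065 64.860
6 0.114 0.016 66.064
7 0.057 0.004 66.666
final: 66.666 0.143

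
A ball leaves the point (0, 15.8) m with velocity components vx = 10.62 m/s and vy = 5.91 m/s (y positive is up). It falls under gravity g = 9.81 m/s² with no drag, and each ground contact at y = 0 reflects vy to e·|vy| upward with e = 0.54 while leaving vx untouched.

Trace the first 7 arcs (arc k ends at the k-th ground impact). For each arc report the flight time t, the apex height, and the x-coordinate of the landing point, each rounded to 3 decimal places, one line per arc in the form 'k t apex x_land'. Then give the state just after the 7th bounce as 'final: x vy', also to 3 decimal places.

1 2.496 17.580 26.504
2 2.045 5.126 48.218
3 1.104 1.495 59.943
4 0.596 0.436 66.275
5 0.322 0.127 69.694
6 0.174 0.037 71.541
7 0.094 0.011 72.538
final: 72.538 0.249

Arc 1: start y=15.800, vy=5.910 → t=2.496, apex=17.580, x_land=26.504, impact vy=-18.572
  bounce: vy ← 0.54·18.572 = 10.029
Arc 2: start y=0.000, vy=10.029 → t=2.045, apex=5.126, x_land=48.218, impact vy=-10.029
  bounce: vy ← 0.54·10.029 = 5.416
Arc 3: start y=0.000, vy=5.416 → t=1.104, apex=1.495, x_land=59.943, impact vy=-5.416
  bounce: vy ← 0.54·5.416 = 2.924
Arc 4: start y=0.000, vy=2.924 → t=0.596, apex=0.436, x_land=66.275, impact vy=-2.924
  bounce: vy ← 0.54·2.924 = 1.579
Arc 5: start y=0.000, vy=1.579 → t=0.322, apex=0.127, x_land=69.694, impact vy=-1.579
  bounce: vy ← 0.54·1.579 = 0.853
Arc 6: start y=0.000, vy=0.853 → t=0.174, apex=0.037, x_land=71.541, impact vy=-0.853
  bounce: vy ← 0.54·0.853 = 0.460
Arc 7: start y=0.000, vy=0.460 → t=0.094, apex=0.011, x_land=72.538, impact vy=-0.460
  bounce: vy ← 0.54·0.460 = 0.249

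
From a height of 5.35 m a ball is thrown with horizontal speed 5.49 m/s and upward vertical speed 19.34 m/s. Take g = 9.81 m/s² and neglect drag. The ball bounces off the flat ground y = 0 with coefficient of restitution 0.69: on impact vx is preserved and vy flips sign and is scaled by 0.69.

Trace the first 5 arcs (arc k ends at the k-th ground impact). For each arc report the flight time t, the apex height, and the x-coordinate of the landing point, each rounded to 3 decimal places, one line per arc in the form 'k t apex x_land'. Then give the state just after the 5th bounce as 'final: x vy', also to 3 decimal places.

1 4.202 24.414 23.072
2 3.079 11.624 39.974
3 2.124 5.534 51.637
4 1.466 2.635 59.684
5 1.011 1.254 65.237
final: 65.237 3.423

Arc 1: start y=5.350, vy=19.340 → t=4.202, apex=24.414, x_land=23.072, impact vy=-21.886
  bounce: vy ← 0.69·21.886 = 15.101
Arc 2: start y=0.000, vy=15.101 → t=3.079, apex=11.624, x_land=39.974, impact vy=-15.101
  bounce: vy ← 0.69·15.101 = 10.420
Arc 3: start y=0.000, vy=10.420 → t=2.124, apex=5.534, x_land=51.637, impact vy=-10.420
  bounce: vy ← 0.69·10.420 = 7.190
Arc 4: start y=0.000, vy=7.190 → t=1.466, apex=2.635, x_land=59.684, impact vy=-7.190
  bounce: vy ← 0.69·7.190 = 4.961
Arc 5: start y=0.000, vy=4.961 → t=1.011, apex=1.254, x_land=65.237, impact vy=-4.961
  bounce: vy ← 0.69·4.961 = 3.423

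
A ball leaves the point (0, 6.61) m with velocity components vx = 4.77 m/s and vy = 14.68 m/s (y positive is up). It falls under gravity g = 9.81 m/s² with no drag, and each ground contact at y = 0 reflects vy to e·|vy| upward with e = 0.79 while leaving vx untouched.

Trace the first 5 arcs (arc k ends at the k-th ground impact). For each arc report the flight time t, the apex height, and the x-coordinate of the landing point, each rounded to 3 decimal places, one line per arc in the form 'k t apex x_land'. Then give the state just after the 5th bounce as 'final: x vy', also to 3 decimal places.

1 3.390 17.594 16.172
2 2.992 10.980 30.446
3 2.364 6.853 41.722
4 1.868 4.277 50.630
5 1.475 2.669 57.668
final: 57.668 5.717

Arc 1: start y=6.610, vy=14.680 → t=3.390, apex=17.594, x_land=16.172, impact vy=-18.579
  bounce: vy ← 0.79·18.579 = 14.678
Arc 2: start y=0.000, vy=14.678 → t=2.992, apex=10.980, x_land=30.446, impact vy=-14.678
  bounce: vy ← 0.79·14.678 = 11.595
Arc 3: start y=0.000, vy=11.595 → t=2.364, apex=6.853, x_land=41.722, impact vy=-11.595
  bounce: vy ← 0.79·11.595 = 9.160
Arc 4: start y=0.000, vy=9.160 → t=1.868, apex=4.277, x_land=50.630, impact vy=-9.160
  bounce: vy ← 0.79·9.160 = 7.237
Arc 5: start y=0.000, vy=7.237 → t=1.475, apex=2.669, x_land=57.668, impact vy=-7.237
  bounce: vy ← 0.79·7.237 = 5.717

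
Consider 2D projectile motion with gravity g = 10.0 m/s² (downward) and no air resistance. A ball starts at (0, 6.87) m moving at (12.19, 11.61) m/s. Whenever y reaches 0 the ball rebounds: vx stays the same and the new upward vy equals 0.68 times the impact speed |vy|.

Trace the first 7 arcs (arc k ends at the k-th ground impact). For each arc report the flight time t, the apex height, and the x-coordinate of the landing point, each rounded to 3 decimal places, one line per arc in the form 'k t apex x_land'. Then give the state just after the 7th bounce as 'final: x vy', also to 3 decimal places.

1 2.811 13.610 34.264
2 2.244 6.293 61.615
3 1.526 2.910 80.214
4 1.038 1.346 92.862
5 0.706 0.622 101.462
6 0.480 0.288 107.310
7 0.326 0.133 111.287
final: 111.287 1.109

Arc 1: start y=6.870, vy=11.610 → t=2.811, apex=13.610, x_land=34.264, impact vy=-16.498
  bounce: vy ← 0.68·16.498 = 11.219
Arc 2: start y=0.000, vy=11.219 → t=2.244, apex=6.293, x_land=61.615, impact vy=-11.219
  bounce: vy ← 0.68·11.219 = 7.629
Arc 3: start y=0.000, vy=7.629 → t=1.526, apex=2.910, x_land=80.214, impact vy=-7.629
  bounce: vy ← 0.68·7.629 = 5.188
Arc 4: start y=0.000, vy=5.188 → t=1.038, apex=1.346, x_land=92.862, impact vy=-5.188
  bounce: vy ← 0.68·5.188 = 3.528
Arc 5: start y=0.000, vy=3.528 → t=0.706, apex=0.622, x_land=101.462, impact vy=-3.528
  bounce: vy ← 0.68·3.528 = 2.399
Arc 6: start y=0.000, vy=2.399 → t=0.480, apex=0.288, x_land=107.310, impact vy=-2.399
  bounce: vy ← 0.68·2.399 = 1.631
Arc 7: start y=0.000, vy=1.631 → t=0.326, apex=0.133, x_land=111.287, impact vy=-1.631
  bounce: vy ← 0.68·1.631 = 1.109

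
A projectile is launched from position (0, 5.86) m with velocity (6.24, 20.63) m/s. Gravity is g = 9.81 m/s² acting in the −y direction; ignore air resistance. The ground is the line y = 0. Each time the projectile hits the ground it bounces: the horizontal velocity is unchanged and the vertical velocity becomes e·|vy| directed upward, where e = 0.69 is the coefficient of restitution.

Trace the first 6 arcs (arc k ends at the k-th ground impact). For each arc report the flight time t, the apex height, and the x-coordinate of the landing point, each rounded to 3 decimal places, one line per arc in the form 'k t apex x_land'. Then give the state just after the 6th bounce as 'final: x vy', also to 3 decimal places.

1 4.473 27.552 27.912
2 3.271 13.118 48.320
3 2.257 6.245 62.403
4 1.557 2.973 72.119
5 1.074 1.416 78.824
6 0.741 0.674 83.450
final: 83.450 2.509

Arc 1: start y=5.860, vy=20.630 → t=4.473, apex=27.552, x_land=27.912, impact vy=-23.250
  bounce: vy ← 0.69·23.250 = 16.043
Arc 2: start y=0.000, vy=16.043 → t=3.271, apex=13.118, x_land=48.320, impact vy=-16.043
  bounce: vy ← 0.69·16.043 = 11.069
Arc 3: start y=0.000, vy=11.069 → t=2.257, apex=6.245, x_land=62.403, impact vy=-11.069
  bounce: vy ← 0.69·11.069 = 7.638
Arc 4: start y=0.000, vy=7.638 → t=1.557, apex=2.973, x_land=72.119, impact vy=-7.638
  bounce: vy ← 0.69·7.638 = 5.270
Arc 5: start y=0.000, vy=5.270 → t=1.074, apex=1.416, x_land=78.824, impact vy=-5.270
  bounce: vy ← 0.69·5.270 = 3.636
Arc 6: start y=0.000, vy=3.636 → t=0.741, apex=0.674, x_land=83.450, impact vy=-3.636
  bounce: vy ← 0.69·3.636 = 2.509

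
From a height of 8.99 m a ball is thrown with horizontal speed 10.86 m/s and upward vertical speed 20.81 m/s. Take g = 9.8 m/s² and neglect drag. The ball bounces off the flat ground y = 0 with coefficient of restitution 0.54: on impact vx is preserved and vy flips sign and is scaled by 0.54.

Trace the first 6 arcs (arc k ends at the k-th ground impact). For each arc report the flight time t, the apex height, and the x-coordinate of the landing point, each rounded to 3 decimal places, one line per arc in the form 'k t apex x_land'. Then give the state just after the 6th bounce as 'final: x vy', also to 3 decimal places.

Arc 1: start y=8.990, vy=20.810 → t=4.642, apex=31.085, x_land=50.414, impact vy=-24.683
  bounce: vy ← 0.54·24.683 = 13.329
Arc 2: start y=0.000, vy=13.329 → t=2.720, apex=9.064, x_land=79.955, impact vy=-13.329
  bounce: vy ← 0.54·13.329 = 7.198
Arc 3: start y=0.000, vy=7.198 → t=1.469, apex=2.643, x_land=95.907, impact vy=-7.198
  bounce: vy ← 0.54·7.198 = 3.887
Arc 4: start y=0.000, vy=3.887 → t=0.793, apex=0.771, x_land=104.522, impact vy=-3.887
  bounce: vy ← 0.54·3.887 = 2.099
Arc 5: start y=0.000, vy=2.099 → t=0.428, apex=0.225, x_land=109.173, impact vy=-2.099
  bounce: vy ← 0.54·2.099 = 1.133
Arc 6: start y=0.000, vy=1.133 → t=0.231, apex=0.066, x_land=111.685, impact vy=-1.133
  bounce: vy ← 0.54·1.133 = 0.612

1 4.642 31.085 50.414
2 2.720 9.064 79.955
3 1.469 2.643 95.907
4 0.793 0.771 104.522
5 0.428 0.225 109.173
6 0.231 0.066 111.685
final: 111.685 0.612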